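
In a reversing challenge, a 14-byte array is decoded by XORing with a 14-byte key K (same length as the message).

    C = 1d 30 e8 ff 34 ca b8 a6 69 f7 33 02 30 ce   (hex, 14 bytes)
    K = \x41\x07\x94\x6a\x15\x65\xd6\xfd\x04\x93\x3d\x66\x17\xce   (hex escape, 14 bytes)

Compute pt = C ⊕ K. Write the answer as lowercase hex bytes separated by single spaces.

5c 37 7c 95 21 af 6e 5b 6d 64 0e 64 27 00

byte 0: 1d xor 41 = 5c
byte 1: 30 xor 07 = 37
byte 2: e8 xor 94 = 7c
byte 3: ff xor 6a = 95
byte 4: 34 xor 15 = 21
byte 5: ca xor 65 = af
byte 6: b8 xor d6 = 6e
byte 7: a6 xor fd = 5b
byte 8: 69 xor 04 = 6d
byte 9: f7 xor 93 = 64
byte 10: 33 xor 3d = 0e
byte 11: 02 xor 66 = 64
byte 12: 30 xor 17 = 27
byte 13: ce xor ce = 00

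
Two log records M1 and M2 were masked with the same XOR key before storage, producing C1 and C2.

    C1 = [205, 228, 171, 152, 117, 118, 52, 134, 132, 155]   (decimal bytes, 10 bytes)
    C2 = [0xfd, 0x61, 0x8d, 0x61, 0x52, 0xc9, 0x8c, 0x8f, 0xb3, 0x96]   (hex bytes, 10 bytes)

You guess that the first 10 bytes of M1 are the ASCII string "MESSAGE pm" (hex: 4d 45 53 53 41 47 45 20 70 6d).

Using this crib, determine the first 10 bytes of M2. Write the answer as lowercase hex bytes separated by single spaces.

First, C1 ⊕ C2 = (M1 ⊕ K) ⊕ (M2 ⊕ K) = M1 ⊕ M2, so the key drops out. Then M2 = (M1 ⊕ M2) ⊕ M1 over the first 10 bytes.
byte 0: (cd ^ fd) ^ 4d = 30 ^ 4d = 7d
byte 1: (e4 ^ 61) ^ 45 = 85 ^ 45 = c0
byte 2: (ab ^ 8d) ^ 53 = 26 ^ 53 = 75
byte 3: (98 ^ 61) ^ 53 = f9 ^ 53 = aa
byte 4: (75 ^ 52) ^ 41 = 27 ^ 41 = 66
byte 5: (76 ^ c9) ^ 47 = bf ^ 47 = f8
byte 6: (34 ^ 8c) ^ 45 = b8 ^ 45 = fd
byte 7: (86 ^ 8f) ^ 20 = 09 ^ 20 = 29
byte 8: (84 ^ b3) ^ 70 = 37 ^ 70 = 47
byte 9: (9b ^ 96) ^ 6d = 0d ^ 6d = 60

7d c0 75 aa 66 f8 fd 29 47 60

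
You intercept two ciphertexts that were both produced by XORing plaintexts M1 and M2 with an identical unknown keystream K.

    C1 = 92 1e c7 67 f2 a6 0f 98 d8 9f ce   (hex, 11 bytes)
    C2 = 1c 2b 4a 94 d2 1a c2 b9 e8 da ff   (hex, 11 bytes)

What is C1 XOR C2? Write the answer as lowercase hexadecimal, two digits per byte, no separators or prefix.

C1 ⊕ C2 = (M1 ⊕ K) ⊕ (M2 ⊕ K) = M1 ⊕ M2 — the shared key cancels under XOR.
92 ^ 1c = 8e
1e ^ 2b = 35
c7 ^ 4a = 8d
67 ^ 94 = f3
f2 ^ d2 = 20
a6 ^ 1a = bc
0f ^ c2 = cd
98 ^ b9 = 21
d8 ^ e8 = 30
9f ^ da = 45
ce ^ ff = 31

8e358df320bccd21304531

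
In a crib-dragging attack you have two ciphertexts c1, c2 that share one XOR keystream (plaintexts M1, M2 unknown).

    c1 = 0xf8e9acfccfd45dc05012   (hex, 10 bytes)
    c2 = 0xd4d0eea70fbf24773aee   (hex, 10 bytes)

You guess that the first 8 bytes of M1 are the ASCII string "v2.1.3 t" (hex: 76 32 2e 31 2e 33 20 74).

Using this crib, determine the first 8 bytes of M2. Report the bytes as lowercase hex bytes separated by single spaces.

5a 0b 6c 6a ee 58 59 c3

First, c1 ⊕ c2 = (M1 ⊕ K) ⊕ (M2 ⊕ K) = M1 ⊕ M2, so the key drops out. Then M2 = (M1 ⊕ M2) ⊕ M1 over the first 8 bytes.
byte 0: (f8 ^ d4) ^ 76 = 2c ^ 76 = 5a
byte 1: (e9 ^ d0) ^ 32 = 39 ^ 32 = 0b
byte 2: (ac ^ ee) ^ 2e = 42 ^ 2e = 6c
byte 3: (fc ^ a7) ^ 31 = 5b ^ 31 = 6a
byte 4: (cf ^ 0f) ^ 2e = c0 ^ 2e = ee
byte 5: (d4 ^ bf) ^ 33 = 6b ^ 33 = 58
byte 6: (5d ^ 24) ^ 20 = 79 ^ 20 = 59
byte 7: (c0 ^ 77) ^ 74 = b7 ^ 74 = c3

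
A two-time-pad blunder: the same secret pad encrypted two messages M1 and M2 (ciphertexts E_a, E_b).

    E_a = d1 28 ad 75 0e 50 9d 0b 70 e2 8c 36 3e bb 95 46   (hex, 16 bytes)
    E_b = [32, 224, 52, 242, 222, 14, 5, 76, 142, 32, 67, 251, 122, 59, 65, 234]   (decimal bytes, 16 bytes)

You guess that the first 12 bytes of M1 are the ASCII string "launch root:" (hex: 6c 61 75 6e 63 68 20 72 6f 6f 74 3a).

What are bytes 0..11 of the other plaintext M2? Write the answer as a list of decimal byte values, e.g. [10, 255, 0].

First, E_a ⊕ E_b = (M1 ⊕ K) ⊕ (M2 ⊕ K) = M1 ⊕ M2, so the key drops out. Then M2 = (M1 ⊕ M2) ⊕ M1 over the first 12 bytes.
byte 0: (d1 xor 20) xor 6c = f1 xor 6c = 9d
byte 1: (28 xor e0) xor 61 = c8 xor 61 = a9
byte 2: (ad xor 34) xor 75 = 99 xor 75 = ec
byte 3: (75 xor f2) xor 6e = 87 xor 6e = e9
byte 4: (0e xor de) xor 63 = d0 xor 63 = b3
byte 5: (50 xor 0e) xor 68 = 5e xor 68 = 36
byte 6: (9d xor 05) xor 20 = 98 xor 20 = b8
byte 7: (0b xor 4c) xor 72 = 47 xor 72 = 35
byte 8: (70 xor 8e) xor 6f = fe xor 6f = 91
byte 9: (e2 xor 20) xor 6f = c2 xor 6f = ad
byte 10: (8c xor 43) xor 74 = cf xor 74 = bb
byte 11: (36 xor fb) xor 3a = cd xor 3a = f7

[157, 169, 236, 233, 179, 54, 184, 53, 145, 173, 187, 247]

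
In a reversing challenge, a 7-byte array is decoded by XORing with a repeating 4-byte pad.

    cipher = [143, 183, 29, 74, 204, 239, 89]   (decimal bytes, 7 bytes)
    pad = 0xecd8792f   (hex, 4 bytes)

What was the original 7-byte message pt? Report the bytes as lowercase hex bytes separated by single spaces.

63 6f 64 65 20 37 20

The 4-byte key repeats, so the effective keystream is ec d8 79 2f ec d8 79.
byte 0: 10001111 ^ 11101100 = 01100011
byte 1: 10110111 ^ 11011000 = 01101111
byte 2: 00011101 ^ 01111001 = 01100100
byte 3: 01001010 ^ 00101111 = 01100101
byte 4: 11001100 ^ 11101100 = 00100000
byte 5: 11101111 ^ 11011000 = 00110111
byte 6: 01011001 ^ 01111001 = 00100000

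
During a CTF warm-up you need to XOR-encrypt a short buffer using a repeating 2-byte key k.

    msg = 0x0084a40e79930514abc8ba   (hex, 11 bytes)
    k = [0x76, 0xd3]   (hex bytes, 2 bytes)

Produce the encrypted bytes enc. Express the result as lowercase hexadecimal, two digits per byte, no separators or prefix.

7657d2dd0f4073c7dd1bcc

The 2-byte key repeats, so the effective keystream is 76 d3 76 d3 76 d3 76 d3 76 d3 76.
byte 0: 00 XOR 76 = 76
byte 1: 84 XOR d3 = 57
byte 2: a4 XOR 76 = d2
byte 3: 0e XOR d3 = dd
byte 4: 79 XOR 76 = 0f
byte 5: 93 XOR d3 = 40
byte 6: 05 XOR 76 = 73
byte 7: 14 XOR d3 = c7
byte 8: ab XOR 76 = dd
byte 9: c8 XOR d3 = 1b
byte 10: ba XOR 76 = cc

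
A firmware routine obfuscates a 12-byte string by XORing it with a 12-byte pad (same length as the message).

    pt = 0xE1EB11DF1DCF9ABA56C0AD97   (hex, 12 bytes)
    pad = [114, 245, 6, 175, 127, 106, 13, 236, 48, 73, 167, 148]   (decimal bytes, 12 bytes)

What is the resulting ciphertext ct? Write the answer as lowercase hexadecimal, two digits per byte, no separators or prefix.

XOR is its own inverse, so applying the key byte-wise gives the result directly.
225 XOR 114 = 147
235 XOR 245 =  30
 17 XOR   6 =  23
223 XOR 175 = 112
 29 XOR 127 =  98
207 XOR 106 = 165
154 XOR  13 = 151
186 XOR 236 =  86
 86 XOR  48 = 102
192 XOR  73 = 137
173 XOR 167 =  10
151 XOR 148 =   3

931e177062a5975666890a03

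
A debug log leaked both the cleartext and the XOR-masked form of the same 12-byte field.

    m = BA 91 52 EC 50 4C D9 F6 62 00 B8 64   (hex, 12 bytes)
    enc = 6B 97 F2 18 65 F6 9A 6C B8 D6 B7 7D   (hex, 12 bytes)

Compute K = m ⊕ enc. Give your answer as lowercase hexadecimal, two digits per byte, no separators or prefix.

Since enc = m ⊕ K, XORing both sides with m gives K = m ⊕ enc.
byte 0: 186 xor 107 = 209
byte 1: 145 xor 151 =   6
byte 2:  82 xor 242 = 160
byte 3: 236 xor  24 = 244
byte 4:  80 xor 101 =  53
byte 5:  76 xor 246 = 186
byte 6: 217 xor 154 =  67
byte 7: 246 xor 108 = 154
byte 8:  98 xor 184 = 218
byte 9:   0 xor 214 = 214
byte 10: 184 xor 183 =  15
byte 11: 100 xor 125 =  25

d106a0f435ba439adad60f19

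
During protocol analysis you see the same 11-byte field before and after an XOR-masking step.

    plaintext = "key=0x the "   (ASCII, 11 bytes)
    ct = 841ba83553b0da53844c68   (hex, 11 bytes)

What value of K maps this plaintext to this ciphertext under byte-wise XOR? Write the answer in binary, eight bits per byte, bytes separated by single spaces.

11101111 01111110 11010001 00001000 01100011 11001000 11111010 00100111 11101100 00101001 01001000

Since ct = plaintext ⊕ K, XORing both sides with plaintext gives K = plaintext ⊕ ct.
01101011 ⊕ 10000100 = 11101111
01100101 ⊕ 00011011 = 01111110
01111001 ⊕ 10101000 = 11010001
00111101 ⊕ 00110101 = 00001000
00110000 ⊕ 01010011 = 01100011
01111000 ⊕ 10110000 = 11001000
00100000 ⊕ 11011010 = 11111010
01110100 ⊕ 01010011 = 00100111
01101000 ⊕ 10000100 = 11101100
01100101 ⊕ 01001100 = 00101001
00100000 ⊕ 01101000 = 01001000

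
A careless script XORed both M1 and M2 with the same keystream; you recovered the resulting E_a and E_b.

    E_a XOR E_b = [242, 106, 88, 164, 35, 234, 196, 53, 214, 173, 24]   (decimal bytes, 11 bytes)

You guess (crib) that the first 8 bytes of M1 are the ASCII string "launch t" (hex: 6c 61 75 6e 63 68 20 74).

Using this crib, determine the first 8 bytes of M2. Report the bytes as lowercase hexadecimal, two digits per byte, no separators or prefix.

Since E_a ⊕ E_b = M1 ⊕ M2, XORing with the guessed M1 bytes yields the corresponding M2 bytes: M2 = (E_a ⊕ E_b) ⊕ M1.
11110010 xor 01101100 = 10011110
01101010 xor 01100001 = 00001011
01011000 xor 01110101 = 00101101
10100100 xor 01101110 = 11001010
00100011 xor 01100011 = 01000000
11101010 xor 01101000 = 10000010
11000100 xor 00100000 = 11100100
00110101 xor 01110100 = 01000001

9e0b2dca4082e441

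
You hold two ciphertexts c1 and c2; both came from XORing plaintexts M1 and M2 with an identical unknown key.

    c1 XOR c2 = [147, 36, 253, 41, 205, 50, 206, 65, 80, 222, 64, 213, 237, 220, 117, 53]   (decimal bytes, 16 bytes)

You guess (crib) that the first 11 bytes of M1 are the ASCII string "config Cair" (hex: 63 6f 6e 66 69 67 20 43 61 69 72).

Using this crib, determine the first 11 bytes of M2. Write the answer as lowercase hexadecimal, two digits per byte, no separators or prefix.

f04b934fa455ee0231b732

Since c1 ⊕ c2 = M1 ⊕ M2, XORing with the guessed M1 bytes yields the corresponding M2 bytes: M2 = (c1 ⊕ c2) ⊕ M1.
byte 0: 93 ⊕ 63 = f0
byte 1: 24 ⊕ 6f = 4b
byte 2: fd ⊕ 6e = 93
byte 3: 29 ⊕ 66 = 4f
byte 4: cd ⊕ 69 = a4
byte 5: 32 ⊕ 67 = 55
byte 6: ce ⊕ 20 = ee
byte 7: 41 ⊕ 43 = 02
byte 8: 50 ⊕ 61 = 31
byte 9: de ⊕ 69 = b7
byte 10: 40 ⊕ 72 = 32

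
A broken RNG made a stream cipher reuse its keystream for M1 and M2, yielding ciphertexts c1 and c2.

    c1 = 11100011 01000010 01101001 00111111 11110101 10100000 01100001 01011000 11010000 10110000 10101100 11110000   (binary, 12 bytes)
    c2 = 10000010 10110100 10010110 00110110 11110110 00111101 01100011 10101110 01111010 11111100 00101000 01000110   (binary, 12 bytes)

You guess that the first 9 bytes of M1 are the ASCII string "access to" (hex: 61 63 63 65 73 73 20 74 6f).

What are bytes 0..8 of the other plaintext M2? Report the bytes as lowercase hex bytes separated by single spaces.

00 95 9c 6c 70 ee 22 82 c5

First, c1 ⊕ c2 = (M1 ⊕ K) ⊕ (M2 ⊕ K) = M1 ⊕ M2, so the key drops out. Then M2 = (M1 ⊕ M2) ⊕ M1 over the first 9 bytes.
byte 0: (e3 xor 82) xor 61 = 61 xor 61 = 00
byte 1: (42 xor b4) xor 63 = f6 xor 63 = 95
byte 2: (69 xor 96) xor 63 = ff xor 63 = 9c
byte 3: (3f xor 36) xor 65 = 09 xor 65 = 6c
byte 4: (f5 xor f6) xor 73 = 03 xor 73 = 70
byte 5: (a0 xor 3d) xor 73 = 9d xor 73 = ee
byte 6: (61 xor 63) xor 20 = 02 xor 20 = 22
byte 7: (58 xor ae) xor 74 = f6 xor 74 = 82
byte 8: (d0 xor 7a) xor 6f = aa xor 6f = c5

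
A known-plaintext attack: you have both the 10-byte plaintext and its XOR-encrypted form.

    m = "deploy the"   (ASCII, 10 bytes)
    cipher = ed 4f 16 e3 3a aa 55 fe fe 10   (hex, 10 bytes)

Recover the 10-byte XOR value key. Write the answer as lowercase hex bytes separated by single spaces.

89 2a 66 8f 55 d3 75 8a 96 75

Since cipher = m ⊕ key, XORing both sides with m gives key = m ⊕ cipher.
64 ⊕ ed = 89
65 ⊕ 4f = 2a
70 ⊕ 16 = 66
6c ⊕ e3 = 8f
6f ⊕ 3a = 55
79 ⊕ aa = d3
20 ⊕ 55 = 75
74 ⊕ fe = 8a
68 ⊕ fe = 96
65 ⊕ 10 = 75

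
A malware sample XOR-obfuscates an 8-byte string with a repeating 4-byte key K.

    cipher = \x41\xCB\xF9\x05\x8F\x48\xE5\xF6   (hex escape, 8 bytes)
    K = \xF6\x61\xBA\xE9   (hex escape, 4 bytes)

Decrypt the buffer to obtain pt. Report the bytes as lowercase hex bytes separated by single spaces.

b7 aa 43 ec 79 29 5f 1f

The 4-byte key repeats, so the effective keystream is f6 61 ba e9 f6 61 ba e9.
byte 0: 01000001 ^ 11110110 = 10110111
byte 1: 11001011 ^ 01100001 = 10101010
byte 2: 11111001 ^ 10111010 = 01000011
byte 3: 00000101 ^ 11101001 = 11101100
byte 4: 10001111 ^ 11110110 = 01111001
byte 5: 01001000 ^ 01100001 = 00101001
byte 6: 11100101 ^ 10111010 = 01011111
byte 7: 11110110 ^ 11101001 = 00011111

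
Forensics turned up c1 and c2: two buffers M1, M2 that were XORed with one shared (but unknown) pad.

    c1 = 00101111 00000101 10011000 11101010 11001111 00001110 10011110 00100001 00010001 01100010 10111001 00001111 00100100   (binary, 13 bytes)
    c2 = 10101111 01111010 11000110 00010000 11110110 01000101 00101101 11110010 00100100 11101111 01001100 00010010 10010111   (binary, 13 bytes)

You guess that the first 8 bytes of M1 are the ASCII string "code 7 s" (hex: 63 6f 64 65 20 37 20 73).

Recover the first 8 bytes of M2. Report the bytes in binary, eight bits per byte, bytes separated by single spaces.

11100011 00010000 00111010 10011111 00011001 01111100 10010011 10100000

First, c1 ⊕ c2 = (M1 ⊕ K) ⊕ (M2 ⊕ K) = M1 ⊕ M2, so the key drops out. Then M2 = (M1 ⊕ M2) ⊕ M1 over the first 8 bytes.
byte 0: (2f ^ af) ^ 63 = 80 ^ 63 = e3
byte 1: (05 ^ 7a) ^ 6f = 7f ^ 6f = 10
byte 2: (98 ^ c6) ^ 64 = 5e ^ 64 = 3a
byte 3: (ea ^ 10) ^ 65 = fa ^ 65 = 9f
byte 4: (cf ^ f6) ^ 20 = 39 ^ 20 = 19
byte 5: (0e ^ 45) ^ 37 = 4b ^ 37 = 7c
byte 6: (9e ^ 2d) ^ 20 = b3 ^ 20 = 93
byte 7: (21 ^ f2) ^ 73 = d3 ^ 73 = a0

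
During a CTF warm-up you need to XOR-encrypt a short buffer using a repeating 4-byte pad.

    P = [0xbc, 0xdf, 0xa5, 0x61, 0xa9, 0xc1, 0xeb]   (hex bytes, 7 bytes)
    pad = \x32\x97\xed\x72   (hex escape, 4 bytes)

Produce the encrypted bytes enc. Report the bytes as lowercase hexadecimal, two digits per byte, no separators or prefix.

8e4848139b5606

The 4-byte key repeats, so the effective keystream is 32 97 ed 72 32 97 ed.
byte 0: bc ⊕ 32 = 8e
byte 1: df ⊕ 97 = 48
byte 2: a5 ⊕ ed = 48
byte 3: 61 ⊕ 72 = 13
byte 4: a9 ⊕ 32 = 9b
byte 5: c1 ⊕ 97 = 56
byte 6: eb ⊕ ed = 06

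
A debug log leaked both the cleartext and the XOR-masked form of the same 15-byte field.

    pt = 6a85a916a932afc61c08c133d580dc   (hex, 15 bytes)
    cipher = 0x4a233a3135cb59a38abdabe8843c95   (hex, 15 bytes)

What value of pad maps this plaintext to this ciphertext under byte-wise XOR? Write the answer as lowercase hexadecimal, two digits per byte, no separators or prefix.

20a693279cf9f66596b56adb51bc49

Since cipher = pt ⊕ pad, XORing both sides with pt gives pad = pt ⊕ cipher.
byte 0: 106 ⊕  74 =  32
byte 1: 133 ⊕  35 = 166
byte 2: 169 ⊕  58 = 147
byte 3:  22 ⊕  49 =  39
byte 4: 169 ⊕  53 = 156
byte 5:  50 ⊕ 203 = 249
byte 6: 175 ⊕  89 = 246
byte 7: 198 ⊕ 163 = 101
byte 8:  28 ⊕ 138 = 150
byte 9:   8 ⊕ 189 = 181
byte 10: 193 ⊕ 171 = 106
byte 11:  51 ⊕ 232 = 219
byte 12: 213 ⊕ 132 =  81
byte 13: 128 ⊕  60 = 188
byte 14: 220 ⊕ 149 =  73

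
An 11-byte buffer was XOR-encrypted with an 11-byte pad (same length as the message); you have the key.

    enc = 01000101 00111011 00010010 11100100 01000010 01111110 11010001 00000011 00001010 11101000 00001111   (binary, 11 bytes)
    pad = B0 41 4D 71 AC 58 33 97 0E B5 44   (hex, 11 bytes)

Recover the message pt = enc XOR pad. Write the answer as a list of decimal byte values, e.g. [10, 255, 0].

XOR is its own inverse, so applying the key byte-wise gives the result directly.
45 ^ b0 = f5
3b ^ 41 = 7a
12 ^ 4d = 5f
e4 ^ 71 = 95
42 ^ ac = ee
7e ^ 58 = 26
d1 ^ 33 = e2
03 ^ 97 = 94
0a ^ 0e = 04
e8 ^ b5 = 5d
0f ^ 44 = 4b

[245, 122, 95, 149, 238, 38, 226, 148, 4, 93, 75]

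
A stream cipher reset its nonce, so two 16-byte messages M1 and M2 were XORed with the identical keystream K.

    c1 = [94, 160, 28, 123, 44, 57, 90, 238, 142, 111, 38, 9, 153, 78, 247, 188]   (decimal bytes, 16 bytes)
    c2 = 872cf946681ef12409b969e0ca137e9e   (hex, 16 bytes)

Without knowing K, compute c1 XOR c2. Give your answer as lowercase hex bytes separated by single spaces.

c1 ⊕ c2 = (M1 ⊕ K) ⊕ (M2 ⊕ K) = M1 ⊕ M2 — the shared key cancels under XOR.
01011110 xor 10000111 = 11011001
10100000 xor 00101100 = 10001100
00011100 xor 11111001 = 11100101
01111011 xor 01000110 = 00111101
00101100 xor 01101000 = 01000100
00111001 xor 00011110 = 00100111
01011010 xor 11110001 = 10101011
11101110 xor 00100100 = 11001010
10001110 xor 00001001 = 10000111
01101111 xor 10111001 = 11010110
00100110 xor 01101001 = 01001111
00001001 xor 11100000 = 11101001
10011001 xor 11001010 = 01010011
01001110 xor 00010011 = 01011101
11110111 xor 01111110 = 10001001
10111100 xor 10011110 = 00100010

d9 8c e5 3d 44 27 ab ca 87 d6 4f e9 53 5d 89 22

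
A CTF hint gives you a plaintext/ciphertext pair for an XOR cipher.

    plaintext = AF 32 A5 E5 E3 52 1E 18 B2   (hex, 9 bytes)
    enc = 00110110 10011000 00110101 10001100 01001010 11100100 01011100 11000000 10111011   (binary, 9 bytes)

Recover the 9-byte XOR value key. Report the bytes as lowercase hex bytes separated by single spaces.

Since enc = plaintext ⊕ key, XORing both sides with plaintext gives key = plaintext ⊕ enc.
10101111 XOR 00110110 = 10011001
00110010 XOR 10011000 = 10101010
10100101 XOR 00110101 = 10010000
11100101 XOR 10001100 = 01101001
11100011 XOR 01001010 = 10101001
01010010 XOR 11100100 = 10110110
00011110 XOR 01011100 = 01000010
00011000 XOR 11000000 = 11011000
10110010 XOR 10111011 = 00001001

99 aa 90 69 a9 b6 42 d8 09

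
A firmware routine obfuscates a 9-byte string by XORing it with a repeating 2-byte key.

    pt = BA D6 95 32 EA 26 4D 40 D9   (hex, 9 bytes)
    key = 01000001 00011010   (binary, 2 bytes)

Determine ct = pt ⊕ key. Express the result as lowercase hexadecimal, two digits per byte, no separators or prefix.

fbccd428ab3c0c5a98

The 2-byte key repeats, so the effective keystream is 41 1a 41 1a 41 1a 41 1a 41.
byte 0: ba ^ 41 = fb
byte 1: d6 ^ 1a = cc
byte 2: 95 ^ 41 = d4
byte 3: 32 ^ 1a = 28
byte 4: ea ^ 41 = ab
byte 5: 26 ^ 1a = 3c
byte 6: 4d ^ 41 = 0c
byte 7: 40 ^ 1a = 5a
byte 8: d9 ^ 41 = 98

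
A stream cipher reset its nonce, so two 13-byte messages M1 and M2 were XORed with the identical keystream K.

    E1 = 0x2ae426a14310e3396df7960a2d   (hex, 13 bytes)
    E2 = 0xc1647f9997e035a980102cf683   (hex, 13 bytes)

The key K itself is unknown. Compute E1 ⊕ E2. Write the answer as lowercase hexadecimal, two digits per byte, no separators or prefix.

E1 ⊕ E2 = (M1 ⊕ K) ⊕ (M2 ⊕ K) = M1 ⊕ M2 — the shared key cancels under XOR.
2a ⊕ c1 = eb
e4 ⊕ 64 = 80
26 ⊕ 7f = 59
a1 ⊕ 99 = 38
43 ⊕ 97 = d4
10 ⊕ e0 = f0
e3 ⊕ 35 = d6
39 ⊕ a9 = 90
6d ⊕ 80 = ed
f7 ⊕ 10 = e7
96 ⊕ 2c = ba
0a ⊕ f6 = fc
2d ⊕ 83 = ae

eb805938d4f0d690ede7bafcae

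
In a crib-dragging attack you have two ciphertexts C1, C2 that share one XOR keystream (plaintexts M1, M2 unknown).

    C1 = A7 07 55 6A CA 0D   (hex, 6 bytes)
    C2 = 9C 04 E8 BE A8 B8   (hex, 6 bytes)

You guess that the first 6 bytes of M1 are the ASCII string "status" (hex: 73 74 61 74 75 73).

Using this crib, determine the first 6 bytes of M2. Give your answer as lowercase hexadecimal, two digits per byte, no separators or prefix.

4877dca017c6

First, C1 ⊕ C2 = (M1 ⊕ K) ⊕ (M2 ⊕ K) = M1 ⊕ M2, so the key drops out. Then M2 = (M1 ⊕ M2) ⊕ M1 over the first 6 bytes.
byte 0: (a7 ⊕ 9c) ⊕ 73 = 3b ⊕ 73 = 48
byte 1: (07 ⊕ 04) ⊕ 74 = 03 ⊕ 74 = 77
byte 2: (55 ⊕ e8) ⊕ 61 = bd ⊕ 61 = dc
byte 3: (6a ⊕ be) ⊕ 74 = d4 ⊕ 74 = a0
byte 4: (ca ⊕ a8) ⊕ 75 = 62 ⊕ 75 = 17
byte 5: (0d ⊕ b8) ⊕ 73 = b5 ⊕ 73 = c6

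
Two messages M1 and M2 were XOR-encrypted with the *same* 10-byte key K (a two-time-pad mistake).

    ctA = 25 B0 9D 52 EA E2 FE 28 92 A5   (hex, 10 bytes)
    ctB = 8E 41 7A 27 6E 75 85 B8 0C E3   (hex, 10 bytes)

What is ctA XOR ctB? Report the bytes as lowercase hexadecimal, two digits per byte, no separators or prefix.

ctA ⊕ ctB = (M1 ⊕ K) ⊕ (M2 ⊕ K) = M1 ⊕ M2 — the shared key cancels under XOR.
25 ⊕ 8e = ab
b0 ⊕ 41 = f1
9d ⊕ 7a = e7
52 ⊕ 27 = 75
ea ⊕ 6e = 84
e2 ⊕ 75 = 97
fe ⊕ 85 = 7b
28 ⊕ b8 = 90
92 ⊕ 0c = 9e
a5 ⊕ e3 = 46

abf1e77584977b909e46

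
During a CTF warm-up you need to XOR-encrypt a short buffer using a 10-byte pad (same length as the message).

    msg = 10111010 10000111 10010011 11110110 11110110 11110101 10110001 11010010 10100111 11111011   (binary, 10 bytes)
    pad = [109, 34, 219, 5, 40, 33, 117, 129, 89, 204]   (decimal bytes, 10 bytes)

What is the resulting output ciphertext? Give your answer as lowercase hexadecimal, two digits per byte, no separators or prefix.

d7a548f3ded4c453fe37

ba xor 6d = d7
87 xor 22 = a5
93 xor db = 48
f6 xor 05 = f3
f6 xor 28 = de
f5 xor 21 = d4
b1 xor 75 = c4
d2 xor 81 = 53
a7 xor 59 = fe
fb xor cc = 37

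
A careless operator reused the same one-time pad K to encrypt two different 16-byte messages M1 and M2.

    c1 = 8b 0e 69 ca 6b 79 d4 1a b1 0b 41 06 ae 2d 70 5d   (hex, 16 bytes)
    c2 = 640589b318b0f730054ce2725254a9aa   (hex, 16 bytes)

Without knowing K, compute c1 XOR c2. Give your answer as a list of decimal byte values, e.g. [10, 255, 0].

[239, 11, 224, 121, 115, 201, 35, 42, 180, 71, 163, 116, 252, 121, 217, 247]

c1 ⊕ c2 = (M1 ⊕ K) ⊕ (M2 ⊕ K) = M1 ⊕ M2 — the shared key cancels under XOR.
8b ⊕ 64 = ef
0e ⊕ 05 = 0b
69 ⊕ 89 = e0
ca ⊕ b3 = 79
6b ⊕ 18 = 73
79 ⊕ b0 = c9
d4 ⊕ f7 = 23
1a ⊕ 30 = 2a
b1 ⊕ 05 = b4
0b ⊕ 4c = 47
41 ⊕ e2 = a3
06 ⊕ 72 = 74
ae ⊕ 52 = fc
2d ⊕ 54 = 79
70 ⊕ a9 = d9
5d ⊕ aa = f7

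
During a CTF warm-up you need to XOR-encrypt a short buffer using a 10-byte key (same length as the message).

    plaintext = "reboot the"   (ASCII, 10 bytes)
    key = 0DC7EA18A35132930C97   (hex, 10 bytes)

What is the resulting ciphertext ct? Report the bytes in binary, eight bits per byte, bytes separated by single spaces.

byte 0: 72 ⊕ 0d = 7f
byte 1: 65 ⊕ c7 = a2
byte 2: 62 ⊕ ea = 88
byte 3: 6f ⊕ 18 = 77
byte 4: 6f ⊕ a3 = cc
byte 5: 74 ⊕ 51 = 25
byte 6: 20 ⊕ 32 = 12
byte 7: 74 ⊕ 93 = e7
byte 8: 68 ⊕ 0c = 64
byte 9: 65 ⊕ 97 = f2

01111111 10100010 10001000 01110111 11001100 00100101 00010010 11100111 01100100 11110010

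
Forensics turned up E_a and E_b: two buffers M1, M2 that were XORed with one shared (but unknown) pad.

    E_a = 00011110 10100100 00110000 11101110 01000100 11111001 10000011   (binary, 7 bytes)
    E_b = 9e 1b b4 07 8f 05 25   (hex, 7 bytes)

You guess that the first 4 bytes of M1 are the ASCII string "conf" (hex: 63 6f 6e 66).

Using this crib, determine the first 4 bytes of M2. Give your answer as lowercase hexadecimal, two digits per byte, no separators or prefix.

First, E_a ⊕ E_b = (M1 ⊕ K) ⊕ (M2 ⊕ K) = M1 ⊕ M2, so the key drops out. Then M2 = (M1 ⊕ M2) ⊕ M1 over the first 4 bytes.
byte 0: (1e ^ 9e) ^ 63 = 80 ^ 63 = e3
byte 1: (a4 ^ 1b) ^ 6f = bf ^ 6f = d0
byte 2: (30 ^ b4) ^ 6e = 84 ^ 6e = ea
byte 3: (ee ^ 07) ^ 66 = e9 ^ 66 = 8f

e3d0ea8f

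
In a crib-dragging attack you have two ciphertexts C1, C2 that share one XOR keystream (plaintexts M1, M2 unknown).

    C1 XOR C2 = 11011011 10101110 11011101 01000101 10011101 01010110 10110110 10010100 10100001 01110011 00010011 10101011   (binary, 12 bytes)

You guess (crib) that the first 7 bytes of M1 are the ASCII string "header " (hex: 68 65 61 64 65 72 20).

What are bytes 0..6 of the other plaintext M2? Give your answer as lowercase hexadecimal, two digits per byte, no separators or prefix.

b3cbbc21f82496

Since C1 ⊕ C2 = M1 ⊕ M2, XORing with the guessed M1 bytes yields the corresponding M2 bytes: M2 = (C1 ⊕ C2) ⊕ M1.
db xor 68 = b3
ae xor 65 = cb
dd xor 61 = bc
45 xor 64 = 21
9d xor 65 = f8
56 xor 72 = 24
b6 xor 20 = 96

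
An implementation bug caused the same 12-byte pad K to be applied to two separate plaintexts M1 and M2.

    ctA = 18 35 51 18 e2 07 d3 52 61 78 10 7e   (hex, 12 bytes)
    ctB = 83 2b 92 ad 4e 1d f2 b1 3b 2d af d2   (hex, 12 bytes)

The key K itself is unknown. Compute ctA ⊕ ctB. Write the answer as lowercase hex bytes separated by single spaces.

ctA ⊕ ctB = (M1 ⊕ K) ⊕ (M2 ⊕ K) = M1 ⊕ M2 — the shared key cancels under XOR.
18 xor 83 = 9b
35 xor 2b = 1e
51 xor 92 = c3
18 xor ad = b5
e2 xor 4e = ac
07 xor 1d = 1a
d3 xor f2 = 21
52 xor b1 = e3
61 xor 3b = 5a
78 xor 2d = 55
10 xor af = bf
7e xor d2 = ac

9b 1e c3 b5 ac 1a 21 e3 5a 55 bf ac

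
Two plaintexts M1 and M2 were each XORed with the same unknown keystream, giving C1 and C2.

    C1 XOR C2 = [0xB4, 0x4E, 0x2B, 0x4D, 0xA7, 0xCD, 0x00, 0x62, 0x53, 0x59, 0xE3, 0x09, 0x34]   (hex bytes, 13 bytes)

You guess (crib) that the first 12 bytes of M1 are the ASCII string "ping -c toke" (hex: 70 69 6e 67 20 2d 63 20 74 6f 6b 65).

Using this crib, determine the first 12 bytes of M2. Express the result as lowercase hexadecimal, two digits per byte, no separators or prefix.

c427452a87e063422736886c

Since C1 ⊕ C2 = M1 ⊕ M2, XORing with the guessed M1 bytes yields the corresponding M2 bytes: M2 = (C1 ⊕ C2) ⊕ M1.
10110100 ^ 01110000 = 11000100
01001110 ^ 01101001 = 00100111
00101011 ^ 01101110 = 01000101
01001101 ^ 01100111 = 00101010
10100111 ^ 00100000 = 10000111
11001101 ^ 00101101 = 11100000
00000000 ^ 01100011 = 01100011
01100010 ^ 00100000 = 01000010
01010011 ^ 01110100 = 00100111
01011001 ^ 01101111 = 00110110
11100011 ^ 01101011 = 10001000
00001001 ^ 01100101 = 01101100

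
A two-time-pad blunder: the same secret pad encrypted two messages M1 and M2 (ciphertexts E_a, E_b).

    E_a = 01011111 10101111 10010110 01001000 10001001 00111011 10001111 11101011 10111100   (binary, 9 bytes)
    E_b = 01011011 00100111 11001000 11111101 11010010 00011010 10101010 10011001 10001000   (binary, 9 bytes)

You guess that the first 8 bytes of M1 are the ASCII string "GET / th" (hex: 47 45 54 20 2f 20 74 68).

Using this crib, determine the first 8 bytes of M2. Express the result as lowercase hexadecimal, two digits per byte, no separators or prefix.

First, E_a ⊕ E_b = (M1 ⊕ K) ⊕ (M2 ⊕ K) = M1 ⊕ M2, so the key drops out. Then M2 = (M1 ⊕ M2) ⊕ M1 over the first 8 bytes.
byte 0: (5f ^ 5b) ^ 47 = 04 ^ 47 = 43
byte 1: (af ^ 27) ^ 45 = 88 ^ 45 = cd
byte 2: (96 ^ c8) ^ 54 = 5e ^ 54 = 0a
byte 3: (48 ^ fd) ^ 20 = b5 ^ 20 = 95
byte 4: (89 ^ d2) ^ 2f = 5b ^ 2f = 74
byte 5: (3b ^ 1a) ^ 20 = 21 ^ 20 = 01
byte 6: (8f ^ aa) ^ 74 = 25 ^ 74 = 51
byte 7: (eb ^ 99) ^ 68 = 72 ^ 68 = 1a

43cd0a957401511a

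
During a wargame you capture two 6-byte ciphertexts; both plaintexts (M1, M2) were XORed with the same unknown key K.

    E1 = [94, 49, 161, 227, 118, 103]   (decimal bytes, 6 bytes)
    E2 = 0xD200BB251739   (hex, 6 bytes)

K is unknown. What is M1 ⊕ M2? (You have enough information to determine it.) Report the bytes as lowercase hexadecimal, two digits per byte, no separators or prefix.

E1 ⊕ E2 = (M1 ⊕ K) ⊕ (M2 ⊕ K) = M1 ⊕ M2 — the shared key cancels under XOR.
byte 0: 5e xor d2 = 8c
byte 1: 31 xor 00 = 31
byte 2: a1 xor bb = 1a
byte 3: e3 xor 25 = c6
byte 4: 76 xor 17 = 61
byte 5: 67 xor 39 = 5e

8c311ac6615e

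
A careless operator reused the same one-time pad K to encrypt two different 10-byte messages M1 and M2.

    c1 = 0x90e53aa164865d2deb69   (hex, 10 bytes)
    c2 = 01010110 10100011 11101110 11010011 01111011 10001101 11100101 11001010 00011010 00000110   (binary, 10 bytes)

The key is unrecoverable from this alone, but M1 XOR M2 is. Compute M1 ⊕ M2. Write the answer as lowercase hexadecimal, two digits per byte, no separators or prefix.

c1 ⊕ c2 = (M1 ⊕ K) ⊕ (M2 ⊕ K) = M1 ⊕ M2 — the shared key cancels under XOR.
90 XOR 56 = c6
e5 XOR a3 = 46
3a XOR ee = d4
a1 XOR d3 = 72
64 XOR 7b = 1f
86 XOR 8d = 0b
5d XOR e5 = b8
2d XOR ca = e7
eb XOR 1a = f1
69 XOR 06 = 6f

c646d4721f0bb8e7f16f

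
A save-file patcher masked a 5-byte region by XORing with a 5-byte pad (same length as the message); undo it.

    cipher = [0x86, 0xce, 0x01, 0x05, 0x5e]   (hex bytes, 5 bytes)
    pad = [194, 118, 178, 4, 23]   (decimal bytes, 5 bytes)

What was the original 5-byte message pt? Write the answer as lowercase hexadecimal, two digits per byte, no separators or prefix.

44b8b30149

XOR is its own inverse, so applying the key byte-wise gives the result directly.
86 ⊕ c2 = 44
ce ⊕ 76 = b8
01 ⊕ b2 = b3
05 ⊕ 04 = 01
5e ⊕ 17 = 49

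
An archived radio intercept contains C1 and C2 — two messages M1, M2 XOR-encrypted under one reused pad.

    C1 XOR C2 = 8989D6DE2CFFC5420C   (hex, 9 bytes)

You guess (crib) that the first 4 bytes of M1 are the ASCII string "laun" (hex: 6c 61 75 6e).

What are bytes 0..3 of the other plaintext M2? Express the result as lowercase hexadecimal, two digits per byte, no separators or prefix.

e5e8a3b0

Since C1 ⊕ C2 = M1 ⊕ M2, XORing with the guessed M1 bytes yields the corresponding M2 bytes: M2 = (C1 ⊕ C2) ⊕ M1.
byte 0: 89 xor 6c = e5
byte 1: 89 xor 61 = e8
byte 2: d6 xor 75 = a3
byte 3: de xor 6e = b0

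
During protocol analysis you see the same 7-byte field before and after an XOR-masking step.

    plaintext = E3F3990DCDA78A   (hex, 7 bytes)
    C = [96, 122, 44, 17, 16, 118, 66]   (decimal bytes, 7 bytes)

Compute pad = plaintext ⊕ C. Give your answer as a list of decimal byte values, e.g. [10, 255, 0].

Since C = plaintext ⊕ pad, XORing both sides with plaintext gives pad = plaintext ⊕ C.
e3 ^ 60 = 83
f3 ^ 7a = 89
99 ^ 2c = b5
0d ^ 11 = 1c
cd ^ 10 = dd
a7 ^ 76 = d1
8a ^ 42 = c8

[131, 137, 181, 28, 221, 209, 200]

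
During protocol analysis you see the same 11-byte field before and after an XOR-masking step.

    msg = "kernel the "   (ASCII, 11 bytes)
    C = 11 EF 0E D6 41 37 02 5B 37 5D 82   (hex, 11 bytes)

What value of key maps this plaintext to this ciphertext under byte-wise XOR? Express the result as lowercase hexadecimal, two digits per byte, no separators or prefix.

7a8a7cb8245b222f5f38a2

Since C = msg ⊕ key, XORing both sides with msg gives key = msg ⊕ C.
byte 0: 6b XOR 11 = 7a
byte 1: 65 XOR ef = 8a
byte 2: 72 XOR 0e = 7c
byte 3: 6e XOR d6 = b8
byte 4: 65 XOR 41 = 24
byte 5: 6c XOR 37 = 5b
byte 6: 20 XOR 02 = 22
byte 7: 74 XOR 5b = 2f
byte 8: 68 XOR 37 = 5f
byte 9: 65 XOR 5d = 38
byte 10: 20 XOR 82 = a2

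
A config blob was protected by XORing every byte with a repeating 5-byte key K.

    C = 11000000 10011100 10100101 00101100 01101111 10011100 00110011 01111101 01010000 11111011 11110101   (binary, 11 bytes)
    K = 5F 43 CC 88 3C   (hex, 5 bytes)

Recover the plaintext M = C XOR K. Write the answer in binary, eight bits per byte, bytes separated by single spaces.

The 5-byte key repeats, so the effective keystream is 5f 43 cc 88 3c 5f 43 cc 88 3c 5f.
byte 0: 192 ^  95 = 159
byte 1: 156 ^  67 = 223
byte 2: 165 ^ 204 = 105
byte 3:  44 ^ 136 = 164
byte 4: 111 ^  60 =  83
byte 5: 156 ^  95 = 195
byte 6:  51 ^  67 = 112
byte 7: 125 ^ 204 = 177
byte 8:  80 ^ 136 = 216
byte 9: 251 ^  60 = 199
byte 10: 245 ^  95 = 170

10011111 11011111 01101001 10100100 01010011 11000011 01110000 10110001 11011000 11000111 10101010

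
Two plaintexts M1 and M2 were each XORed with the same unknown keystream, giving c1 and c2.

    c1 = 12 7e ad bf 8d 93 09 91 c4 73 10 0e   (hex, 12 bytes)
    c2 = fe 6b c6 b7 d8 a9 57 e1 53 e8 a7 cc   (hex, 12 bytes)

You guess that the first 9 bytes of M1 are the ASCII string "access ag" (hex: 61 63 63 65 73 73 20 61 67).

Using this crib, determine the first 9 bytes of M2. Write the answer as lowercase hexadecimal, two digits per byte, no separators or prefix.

8d76086d26497e11f0

First, c1 ⊕ c2 = (M1 ⊕ K) ⊕ (M2 ⊕ K) = M1 ⊕ M2, so the key drops out. Then M2 = (M1 ⊕ M2) ⊕ M1 over the first 9 bytes.
byte 0: (12 ⊕ fe) ⊕ 61 = ec ⊕ 61 = 8d
byte 1: (7e ⊕ 6b) ⊕ 63 = 15 ⊕ 63 = 76
byte 2: (ad ⊕ c6) ⊕ 63 = 6b ⊕ 63 = 08
byte 3: (bf ⊕ b7) ⊕ 65 = 08 ⊕ 65 = 6d
byte 4: (8d ⊕ d8) ⊕ 73 = 55 ⊕ 73 = 26
byte 5: (93 ⊕ a9) ⊕ 73 = 3a ⊕ 73 = 49
byte 6: (09 ⊕ 57) ⊕ 20 = 5e ⊕ 20 = 7e
byte 7: (91 ⊕ e1) ⊕ 61 = 70 ⊕ 61 = 11
byte 8: (c4 ⊕ 53) ⊕ 67 = 97 ⊕ 67 = f0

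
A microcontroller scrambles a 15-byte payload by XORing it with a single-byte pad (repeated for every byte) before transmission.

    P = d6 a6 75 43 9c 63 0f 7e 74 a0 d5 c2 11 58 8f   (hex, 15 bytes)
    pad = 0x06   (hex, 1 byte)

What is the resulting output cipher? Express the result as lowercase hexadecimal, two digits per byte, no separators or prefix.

The 1-byte key repeats, so the effective keystream is 06 06 06 06 06 06 06 06 06 06 06 06 06 06 06.
byte 0: d6 XOR 06 = d0
byte 1: a6 XOR 06 = a0
byte 2: 75 XOR 06 = 73
byte 3: 43 XOR 06 = 45
byte 4: 9c XOR 06 = 9a
byte 5: 63 XOR 06 = 65
byte 6: 0f XOR 06 = 09
byte 7: 7e XOR 06 = 78
byte 8: 74 XOR 06 = 72
byte 9: a0 XOR 06 = a6
byte 10: d5 XOR 06 = d3
byte 11: c2 XOR 06 = c4
byte 12: 11 XOR 06 = 17
byte 13: 58 XOR 06 = 5e
byte 14: 8f XOR 06 = 89

d0a073459a65097872a6d3c4175e89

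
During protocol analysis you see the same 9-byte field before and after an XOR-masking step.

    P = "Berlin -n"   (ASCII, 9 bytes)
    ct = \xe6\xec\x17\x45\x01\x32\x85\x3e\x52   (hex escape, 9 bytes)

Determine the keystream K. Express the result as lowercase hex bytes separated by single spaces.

a4 89 65 29 68 5c a5 13 3c

Since ct = P ⊕ K, XORing both sides with P gives K = P ⊕ ct.
42 ⊕ e6 = a4
65 ⊕ ec = 89
72 ⊕ 17 = 65
6c ⊕ 45 = 29
69 ⊕ 01 = 68
6e ⊕ 32 = 5c
20 ⊕ 85 = a5
2d ⊕ 3e = 13
6e ⊕ 52 = 3c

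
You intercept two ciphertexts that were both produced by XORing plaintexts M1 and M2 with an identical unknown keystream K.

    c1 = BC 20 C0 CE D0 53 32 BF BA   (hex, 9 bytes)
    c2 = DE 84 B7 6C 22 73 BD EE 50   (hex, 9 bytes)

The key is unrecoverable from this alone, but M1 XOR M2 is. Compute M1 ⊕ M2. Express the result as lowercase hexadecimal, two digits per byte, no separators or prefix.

c1 ⊕ c2 = (M1 ⊕ K) ⊕ (M2 ⊕ K) = M1 ⊕ M2 — the shared key cancels under XOR.
188 XOR 222 =  98
 32 XOR 132 = 164
192 XOR 183 = 119
206 XOR 108 = 162
208 XOR  34 = 242
 83 XOR 115 =  32
 50 XOR 189 = 143
191 XOR 238 =  81
186 XOR  80 = 234

62a477a2f2208f51ea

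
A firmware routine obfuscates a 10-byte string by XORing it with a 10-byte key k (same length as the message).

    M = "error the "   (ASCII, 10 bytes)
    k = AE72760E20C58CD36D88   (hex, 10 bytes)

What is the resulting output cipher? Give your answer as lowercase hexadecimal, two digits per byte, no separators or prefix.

cb00046152e5f8bb08a8

01100101 ^ 10101110 = 11001011
01110010 ^ 01110010 = 00000000
01110010 ^ 01110110 = 00000100
01101111 ^ 00001110 = 01100001
01110010 ^ 00100000 = 01010010
00100000 ^ 11000101 = 11100101
01110100 ^ 10001100 = 11111000
01101000 ^ 11010011 = 10111011
01100101 ^ 01101101 = 00001000
00100000 ^ 10001000 = 10101000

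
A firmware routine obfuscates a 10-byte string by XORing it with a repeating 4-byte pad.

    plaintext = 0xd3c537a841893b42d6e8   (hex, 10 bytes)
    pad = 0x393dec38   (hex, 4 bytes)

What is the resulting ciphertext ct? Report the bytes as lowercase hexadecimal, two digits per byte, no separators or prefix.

The 4-byte key repeats, so the effective keystream is 39 3d ec 38 39 3d ec 38 39 3d.
byte 0: 211 ⊕  57 = 234
byte 1: 197 ⊕  61 = 248
byte 2:  55 ⊕ 236 = 219
byte 3: 168 ⊕  56 = 144
byte 4:  65 ⊕  57 = 120
byte 5: 137 ⊕  61 = 180
byte 6:  59 ⊕ 236 = 215
byte 7:  66 ⊕  56 = 122
byte 8: 214 ⊕  57 = 239
byte 9: 232 ⊕  61 = 213

eaf8db9078b4d77aefd5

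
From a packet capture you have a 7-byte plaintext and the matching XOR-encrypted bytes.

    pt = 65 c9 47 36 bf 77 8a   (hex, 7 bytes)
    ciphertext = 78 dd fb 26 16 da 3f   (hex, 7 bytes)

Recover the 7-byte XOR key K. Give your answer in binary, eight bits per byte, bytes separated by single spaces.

Since ciphertext = pt ⊕ K, XORing both sides with pt gives K = pt ⊕ ciphertext.
101 xor 120 =  29
201 xor 221 =  20
 71 xor 251 = 188
 54 xor  38 =  16
191 xor  22 = 169
119 xor 218 = 173
138 xor  63 = 181

00011101 00010100 10111100 00010000 10101001 10101101 10110101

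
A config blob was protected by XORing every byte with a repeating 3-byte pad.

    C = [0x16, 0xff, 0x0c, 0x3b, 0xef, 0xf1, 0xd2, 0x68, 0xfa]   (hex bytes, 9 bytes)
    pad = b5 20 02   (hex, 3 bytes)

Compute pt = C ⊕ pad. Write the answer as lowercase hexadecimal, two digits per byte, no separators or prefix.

The 3-byte key repeats, so the effective keystream is b5 20 02 b5 20 02 b5 20 02.
byte 0: 00010110 xor 10110101 = 10100011
byte 1: 11111111 xor 00100000 = 11011111
byte 2: 00001100 xor 00000010 = 00001110
byte 3: 00111011 xor 10110101 = 10001110
byte 4: 11101111 xor 00100000 = 11001111
byte 5: 11110001 xor 00000010 = 11110011
byte 6: 11010010 xor 10110101 = 01100111
byte 7: 01101000 xor 00100000 = 01001000
byte 8: 11111010 xor 00000010 = 11111000

a3df0e8ecff36748f8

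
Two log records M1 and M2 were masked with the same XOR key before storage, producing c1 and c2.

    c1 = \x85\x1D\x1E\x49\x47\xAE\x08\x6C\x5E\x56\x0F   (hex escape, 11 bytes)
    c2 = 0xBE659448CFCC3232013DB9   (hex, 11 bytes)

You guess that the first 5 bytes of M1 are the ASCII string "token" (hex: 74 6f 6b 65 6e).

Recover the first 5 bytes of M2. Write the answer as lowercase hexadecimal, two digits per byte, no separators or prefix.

4f17e164e6

First, c1 ⊕ c2 = (M1 ⊕ K) ⊕ (M2 ⊕ K) = M1 ⊕ M2, so the key drops out. Then M2 = (M1 ⊕ M2) ⊕ M1 over the first 5 bytes.
byte 0: (85 ^ be) ^ 74 = 3b ^ 74 = 4f
byte 1: (1d ^ 65) ^ 6f = 78 ^ 6f = 17
byte 2: (1e ^ 94) ^ 6b = 8a ^ 6b = e1
byte 3: (49 ^ 48) ^ 65 = 01 ^ 65 = 64
byte 4: (47 ^ cf) ^ 6e = 88 ^ 6e = e6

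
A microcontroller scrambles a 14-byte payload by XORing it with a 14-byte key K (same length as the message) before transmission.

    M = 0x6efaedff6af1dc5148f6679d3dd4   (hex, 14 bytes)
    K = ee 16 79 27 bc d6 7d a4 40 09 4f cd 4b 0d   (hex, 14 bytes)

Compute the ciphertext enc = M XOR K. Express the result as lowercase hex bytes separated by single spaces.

80 ec 94 d8 d6 27 a1 f5 08 ff 28 50 76 d9

XOR is its own inverse, so applying the key byte-wise gives the result directly.
6e xor ee = 80
fa xor 16 = ec
ed xor 79 = 94
ff xor 27 = d8
6a xor bc = d6
f1 xor d6 = 27
dc xor 7d = a1
51 xor a4 = f5
48 xor 40 = 08
f6 xor 09 = ff
67 xor 4f = 28
9d xor cd = 50
3d xor 4b = 76
d4 xor 0d = d9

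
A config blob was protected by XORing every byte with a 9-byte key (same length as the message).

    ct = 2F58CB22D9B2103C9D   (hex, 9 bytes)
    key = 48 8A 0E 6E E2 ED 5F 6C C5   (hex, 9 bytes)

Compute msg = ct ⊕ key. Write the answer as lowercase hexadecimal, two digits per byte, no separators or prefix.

67d2c54c3b5f4f5058

XOR is its own inverse, so applying the key byte-wise gives the result directly.
 47 ⊕  72 = 103
 88 ⊕ 138 = 210
203 ⊕  14 = 197
 34 ⊕ 110 =  76
217 ⊕ 226 =  59
178 ⊕ 237 =  95
 16 ⊕  95 =  79
 60 ⊕ 108 =  80
157 ⊕ 197 =  88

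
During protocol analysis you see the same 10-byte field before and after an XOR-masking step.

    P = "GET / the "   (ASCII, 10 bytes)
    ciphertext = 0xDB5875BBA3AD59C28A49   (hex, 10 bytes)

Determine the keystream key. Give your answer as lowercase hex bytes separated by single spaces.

Since ciphertext = P ⊕ key, XORing both sides with P gives key = P ⊕ ciphertext.
01000111 XOR 11011011 = 10011100
01000101 XOR 01011000 = 00011101
01010100 XOR 01110101 = 00100001
00100000 XOR 10111011 = 10011011
00101111 XOR 10100011 = 10001100
00100000 XOR 10101101 = 10001101
01110100 XOR 01011001 = 00101101
01101000 XOR 11000010 = 10101010
01100101 XOR 10001010 = 11101111
00100000 XOR 01001001 = 01101001

9c 1d 21 9b 8c 8d 2d aa ef 69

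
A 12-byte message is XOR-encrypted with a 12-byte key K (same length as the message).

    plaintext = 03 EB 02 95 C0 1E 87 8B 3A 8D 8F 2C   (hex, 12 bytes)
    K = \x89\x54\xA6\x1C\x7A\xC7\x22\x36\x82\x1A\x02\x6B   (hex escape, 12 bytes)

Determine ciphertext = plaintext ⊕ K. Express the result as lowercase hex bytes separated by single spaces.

8a bf a4 89 ba d9 a5 bd b8 97 8d 47

XOR is its own inverse, so applying the key byte-wise gives the result directly.
03 ^ 89 = 8a
eb ^ 54 = bf
02 ^ a6 = a4
95 ^ 1c = 89
c0 ^ 7a = ba
1e ^ c7 = d9
87 ^ 22 = a5
8b ^ 36 = bd
3a ^ 82 = b8
8d ^ 1a = 97
8f ^ 02 = 8d
2c ^ 6b = 47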